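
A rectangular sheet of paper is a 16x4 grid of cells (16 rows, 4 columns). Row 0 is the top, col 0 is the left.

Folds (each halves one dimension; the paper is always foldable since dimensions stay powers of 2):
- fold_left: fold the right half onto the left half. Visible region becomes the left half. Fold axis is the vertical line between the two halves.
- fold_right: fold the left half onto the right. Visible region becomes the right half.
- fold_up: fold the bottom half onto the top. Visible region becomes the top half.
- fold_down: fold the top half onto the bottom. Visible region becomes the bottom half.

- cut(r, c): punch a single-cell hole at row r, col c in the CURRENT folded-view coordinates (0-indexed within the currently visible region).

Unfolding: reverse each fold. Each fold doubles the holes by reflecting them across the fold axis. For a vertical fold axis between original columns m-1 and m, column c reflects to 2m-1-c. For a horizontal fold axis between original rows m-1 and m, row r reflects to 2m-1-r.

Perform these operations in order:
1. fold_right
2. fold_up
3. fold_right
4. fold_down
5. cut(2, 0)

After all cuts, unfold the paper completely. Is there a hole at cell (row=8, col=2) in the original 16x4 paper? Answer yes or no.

Answer: no

Derivation:
Op 1 fold_right: fold axis v@2; visible region now rows[0,16) x cols[2,4) = 16x2
Op 2 fold_up: fold axis h@8; visible region now rows[0,8) x cols[2,4) = 8x2
Op 3 fold_right: fold axis v@3; visible region now rows[0,8) x cols[3,4) = 8x1
Op 4 fold_down: fold axis h@4; visible region now rows[4,8) x cols[3,4) = 4x1
Op 5 cut(2, 0): punch at orig (6,3); cuts so far [(6, 3)]; region rows[4,8) x cols[3,4) = 4x1
Unfold 1 (reflect across h@4): 2 holes -> [(1, 3), (6, 3)]
Unfold 2 (reflect across v@3): 4 holes -> [(1, 2), (1, 3), (6, 2), (6, 3)]
Unfold 3 (reflect across h@8): 8 holes -> [(1, 2), (1, 3), (6, 2), (6, 3), (9, 2), (9, 3), (14, 2), (14, 3)]
Unfold 4 (reflect across v@2): 16 holes -> [(1, 0), (1, 1), (1, 2), (1, 3), (6, 0), (6, 1), (6, 2), (6, 3), (9, 0), (9, 1), (9, 2), (9, 3), (14, 0), (14, 1), (14, 2), (14, 3)]
Holes: [(1, 0), (1, 1), (1, 2), (1, 3), (6, 0), (6, 1), (6, 2), (6, 3), (9, 0), (9, 1), (9, 2), (9, 3), (14, 0), (14, 1), (14, 2), (14, 3)]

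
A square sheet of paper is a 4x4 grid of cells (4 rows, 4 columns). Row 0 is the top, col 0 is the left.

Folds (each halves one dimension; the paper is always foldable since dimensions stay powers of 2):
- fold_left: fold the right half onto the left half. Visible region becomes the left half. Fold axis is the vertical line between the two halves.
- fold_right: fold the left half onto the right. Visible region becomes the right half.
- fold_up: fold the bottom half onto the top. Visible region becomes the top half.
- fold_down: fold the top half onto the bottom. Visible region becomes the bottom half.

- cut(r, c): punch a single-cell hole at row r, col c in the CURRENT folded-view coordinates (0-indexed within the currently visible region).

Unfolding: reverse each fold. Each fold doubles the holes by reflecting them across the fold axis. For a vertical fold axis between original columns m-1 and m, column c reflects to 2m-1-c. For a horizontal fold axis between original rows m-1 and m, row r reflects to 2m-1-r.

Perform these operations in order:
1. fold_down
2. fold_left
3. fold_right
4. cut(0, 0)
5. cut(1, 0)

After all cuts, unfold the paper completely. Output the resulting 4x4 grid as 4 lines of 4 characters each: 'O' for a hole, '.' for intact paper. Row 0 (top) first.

Op 1 fold_down: fold axis h@2; visible region now rows[2,4) x cols[0,4) = 2x4
Op 2 fold_left: fold axis v@2; visible region now rows[2,4) x cols[0,2) = 2x2
Op 3 fold_right: fold axis v@1; visible region now rows[2,4) x cols[1,2) = 2x1
Op 4 cut(0, 0): punch at orig (2,1); cuts so far [(2, 1)]; region rows[2,4) x cols[1,2) = 2x1
Op 5 cut(1, 0): punch at orig (3,1); cuts so far [(2, 1), (3, 1)]; region rows[2,4) x cols[1,2) = 2x1
Unfold 1 (reflect across v@1): 4 holes -> [(2, 0), (2, 1), (3, 0), (3, 1)]
Unfold 2 (reflect across v@2): 8 holes -> [(2, 0), (2, 1), (2, 2), (2, 3), (3, 0), (3, 1), (3, 2), (3, 3)]
Unfold 3 (reflect across h@2): 16 holes -> [(0, 0), (0, 1), (0, 2), (0, 3), (1, 0), (1, 1), (1, 2), (1, 3), (2, 0), (2, 1), (2, 2), (2, 3), (3, 0), (3, 1), (3, 2), (3, 3)]

Answer: OOOO
OOOO
OOOO
OOOO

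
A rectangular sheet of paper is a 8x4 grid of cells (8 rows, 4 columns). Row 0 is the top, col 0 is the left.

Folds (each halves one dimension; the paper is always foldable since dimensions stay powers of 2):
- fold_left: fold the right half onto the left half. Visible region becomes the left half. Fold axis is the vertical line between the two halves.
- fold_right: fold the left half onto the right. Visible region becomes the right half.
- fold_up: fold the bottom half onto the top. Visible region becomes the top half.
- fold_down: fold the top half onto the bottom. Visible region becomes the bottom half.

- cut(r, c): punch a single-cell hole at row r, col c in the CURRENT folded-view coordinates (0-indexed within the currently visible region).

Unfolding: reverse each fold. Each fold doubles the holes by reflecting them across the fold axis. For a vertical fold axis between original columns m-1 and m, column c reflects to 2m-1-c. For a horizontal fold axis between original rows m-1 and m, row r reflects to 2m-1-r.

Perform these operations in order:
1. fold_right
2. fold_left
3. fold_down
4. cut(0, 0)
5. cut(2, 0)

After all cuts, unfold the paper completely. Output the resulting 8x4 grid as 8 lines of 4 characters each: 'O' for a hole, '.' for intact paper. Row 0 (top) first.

Answer: ....
OOOO
....
OOOO
OOOO
....
OOOO
....

Derivation:
Op 1 fold_right: fold axis v@2; visible region now rows[0,8) x cols[2,4) = 8x2
Op 2 fold_left: fold axis v@3; visible region now rows[0,8) x cols[2,3) = 8x1
Op 3 fold_down: fold axis h@4; visible region now rows[4,8) x cols[2,3) = 4x1
Op 4 cut(0, 0): punch at orig (4,2); cuts so far [(4, 2)]; region rows[4,8) x cols[2,3) = 4x1
Op 5 cut(2, 0): punch at orig (6,2); cuts so far [(4, 2), (6, 2)]; region rows[4,8) x cols[2,3) = 4x1
Unfold 1 (reflect across h@4): 4 holes -> [(1, 2), (3, 2), (4, 2), (6, 2)]
Unfold 2 (reflect across v@3): 8 holes -> [(1, 2), (1, 3), (3, 2), (3, 3), (4, 2), (4, 3), (6, 2), (6, 3)]
Unfold 3 (reflect across v@2): 16 holes -> [(1, 0), (1, 1), (1, 2), (1, 3), (3, 0), (3, 1), (3, 2), (3, 3), (4, 0), (4, 1), (4, 2), (4, 3), (6, 0), (6, 1), (6, 2), (6, 3)]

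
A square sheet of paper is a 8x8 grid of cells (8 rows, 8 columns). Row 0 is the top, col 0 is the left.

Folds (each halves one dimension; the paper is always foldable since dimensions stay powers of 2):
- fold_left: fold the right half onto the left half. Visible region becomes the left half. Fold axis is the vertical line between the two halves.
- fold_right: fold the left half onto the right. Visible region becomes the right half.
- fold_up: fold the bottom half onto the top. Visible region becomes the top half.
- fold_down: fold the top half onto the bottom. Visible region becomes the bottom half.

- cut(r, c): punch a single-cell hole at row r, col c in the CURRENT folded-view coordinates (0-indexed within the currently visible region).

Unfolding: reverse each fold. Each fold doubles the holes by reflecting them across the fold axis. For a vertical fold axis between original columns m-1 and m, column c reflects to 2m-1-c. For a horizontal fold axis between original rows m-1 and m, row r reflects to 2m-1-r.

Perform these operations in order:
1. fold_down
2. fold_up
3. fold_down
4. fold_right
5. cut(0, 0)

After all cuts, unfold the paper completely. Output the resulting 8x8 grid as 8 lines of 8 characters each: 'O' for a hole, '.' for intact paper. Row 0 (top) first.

Answer: ...OO...
...OO...
...OO...
...OO...
...OO...
...OO...
...OO...
...OO...

Derivation:
Op 1 fold_down: fold axis h@4; visible region now rows[4,8) x cols[0,8) = 4x8
Op 2 fold_up: fold axis h@6; visible region now rows[4,6) x cols[0,8) = 2x8
Op 3 fold_down: fold axis h@5; visible region now rows[5,6) x cols[0,8) = 1x8
Op 4 fold_right: fold axis v@4; visible region now rows[5,6) x cols[4,8) = 1x4
Op 5 cut(0, 0): punch at orig (5,4); cuts so far [(5, 4)]; region rows[5,6) x cols[4,8) = 1x4
Unfold 1 (reflect across v@4): 2 holes -> [(5, 3), (5, 4)]
Unfold 2 (reflect across h@5): 4 holes -> [(4, 3), (4, 4), (5, 3), (5, 4)]
Unfold 3 (reflect across h@6): 8 holes -> [(4, 3), (4, 4), (5, 3), (5, 4), (6, 3), (6, 4), (7, 3), (7, 4)]
Unfold 4 (reflect across h@4): 16 holes -> [(0, 3), (0, 4), (1, 3), (1, 4), (2, 3), (2, 4), (3, 3), (3, 4), (4, 3), (4, 4), (5, 3), (5, 4), (6, 3), (6, 4), (7, 3), (7, 4)]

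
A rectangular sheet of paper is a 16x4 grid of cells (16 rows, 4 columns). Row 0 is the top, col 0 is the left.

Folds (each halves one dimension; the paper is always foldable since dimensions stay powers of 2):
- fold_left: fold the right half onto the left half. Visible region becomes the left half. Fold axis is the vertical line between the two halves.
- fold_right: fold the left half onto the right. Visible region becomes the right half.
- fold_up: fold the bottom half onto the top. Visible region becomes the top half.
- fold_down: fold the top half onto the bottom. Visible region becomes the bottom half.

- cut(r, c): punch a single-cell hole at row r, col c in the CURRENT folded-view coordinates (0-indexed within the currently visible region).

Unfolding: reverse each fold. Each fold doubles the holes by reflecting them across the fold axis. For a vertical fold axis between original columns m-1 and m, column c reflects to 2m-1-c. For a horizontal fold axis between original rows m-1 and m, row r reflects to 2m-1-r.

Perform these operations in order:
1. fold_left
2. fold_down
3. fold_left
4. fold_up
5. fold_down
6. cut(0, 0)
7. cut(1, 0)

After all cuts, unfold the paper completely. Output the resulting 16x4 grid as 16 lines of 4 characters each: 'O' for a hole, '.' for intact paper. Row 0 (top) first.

Answer: OOOO
OOOO
OOOO
OOOO
OOOO
OOOO
OOOO
OOOO
OOOO
OOOO
OOOO
OOOO
OOOO
OOOO
OOOO
OOOO

Derivation:
Op 1 fold_left: fold axis v@2; visible region now rows[0,16) x cols[0,2) = 16x2
Op 2 fold_down: fold axis h@8; visible region now rows[8,16) x cols[0,2) = 8x2
Op 3 fold_left: fold axis v@1; visible region now rows[8,16) x cols[0,1) = 8x1
Op 4 fold_up: fold axis h@12; visible region now rows[8,12) x cols[0,1) = 4x1
Op 5 fold_down: fold axis h@10; visible region now rows[10,12) x cols[0,1) = 2x1
Op 6 cut(0, 0): punch at orig (10,0); cuts so far [(10, 0)]; region rows[10,12) x cols[0,1) = 2x1
Op 7 cut(1, 0): punch at orig (11,0); cuts so far [(10, 0), (11, 0)]; region rows[10,12) x cols[0,1) = 2x1
Unfold 1 (reflect across h@10): 4 holes -> [(8, 0), (9, 0), (10, 0), (11, 0)]
Unfold 2 (reflect across h@12): 8 holes -> [(8, 0), (9, 0), (10, 0), (11, 0), (12, 0), (13, 0), (14, 0), (15, 0)]
Unfold 3 (reflect across v@1): 16 holes -> [(8, 0), (8, 1), (9, 0), (9, 1), (10, 0), (10, 1), (11, 0), (11, 1), (12, 0), (12, 1), (13, 0), (13, 1), (14, 0), (14, 1), (15, 0), (15, 1)]
Unfold 4 (reflect across h@8): 32 holes -> [(0, 0), (0, 1), (1, 0), (1, 1), (2, 0), (2, 1), (3, 0), (3, 1), (4, 0), (4, 1), (5, 0), (5, 1), (6, 0), (6, 1), (7, 0), (7, 1), (8, 0), (8, 1), (9, 0), (9, 1), (10, 0), (10, 1), (11, 0), (11, 1), (12, 0), (12, 1), (13, 0), (13, 1), (14, 0), (14, 1), (15, 0), (15, 1)]
Unfold 5 (reflect across v@2): 64 holes -> [(0, 0), (0, 1), (0, 2), (0, 3), (1, 0), (1, 1), (1, 2), (1, 3), (2, 0), (2, 1), (2, 2), (2, 3), (3, 0), (3, 1), (3, 2), (3, 3), (4, 0), (4, 1), (4, 2), (4, 3), (5, 0), (5, 1), (5, 2), (5, 3), (6, 0), (6, 1), (6, 2), (6, 3), (7, 0), (7, 1), (7, 2), (7, 3), (8, 0), (8, 1), (8, 2), (8, 3), (9, 0), (9, 1), (9, 2), (9, 3), (10, 0), (10, 1), (10, 2), (10, 3), (11, 0), (11, 1), (11, 2), (11, 3), (12, 0), (12, 1), (12, 2), (12, 3), (13, 0), (13, 1), (13, 2), (13, 3), (14, 0), (14, 1), (14, 2), (14, 3), (15, 0), (15, 1), (15, 2), (15, 3)]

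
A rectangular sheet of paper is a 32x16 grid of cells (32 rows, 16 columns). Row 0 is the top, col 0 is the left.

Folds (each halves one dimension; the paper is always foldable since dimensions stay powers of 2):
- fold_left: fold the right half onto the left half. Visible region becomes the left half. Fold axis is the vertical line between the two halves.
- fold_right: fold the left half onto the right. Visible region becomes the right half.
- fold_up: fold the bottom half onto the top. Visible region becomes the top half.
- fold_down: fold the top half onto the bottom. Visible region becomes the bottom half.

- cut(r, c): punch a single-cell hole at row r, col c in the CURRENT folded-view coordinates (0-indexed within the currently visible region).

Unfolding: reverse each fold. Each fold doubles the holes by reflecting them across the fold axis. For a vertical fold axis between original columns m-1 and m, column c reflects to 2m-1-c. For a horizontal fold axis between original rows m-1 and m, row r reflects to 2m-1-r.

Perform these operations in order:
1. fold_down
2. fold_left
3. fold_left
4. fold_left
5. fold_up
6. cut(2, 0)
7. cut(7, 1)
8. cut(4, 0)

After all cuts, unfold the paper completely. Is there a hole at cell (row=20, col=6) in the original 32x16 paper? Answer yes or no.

Answer: no

Derivation:
Op 1 fold_down: fold axis h@16; visible region now rows[16,32) x cols[0,16) = 16x16
Op 2 fold_left: fold axis v@8; visible region now rows[16,32) x cols[0,8) = 16x8
Op 3 fold_left: fold axis v@4; visible region now rows[16,32) x cols[0,4) = 16x4
Op 4 fold_left: fold axis v@2; visible region now rows[16,32) x cols[0,2) = 16x2
Op 5 fold_up: fold axis h@24; visible region now rows[16,24) x cols[0,2) = 8x2
Op 6 cut(2, 0): punch at orig (18,0); cuts so far [(18, 0)]; region rows[16,24) x cols[0,2) = 8x2
Op 7 cut(7, 1): punch at orig (23,1); cuts so far [(18, 0), (23, 1)]; region rows[16,24) x cols[0,2) = 8x2
Op 8 cut(4, 0): punch at orig (20,0); cuts so far [(18, 0), (20, 0), (23, 1)]; region rows[16,24) x cols[0,2) = 8x2
Unfold 1 (reflect across h@24): 6 holes -> [(18, 0), (20, 0), (23, 1), (24, 1), (27, 0), (29, 0)]
Unfold 2 (reflect across v@2): 12 holes -> [(18, 0), (18, 3), (20, 0), (20, 3), (23, 1), (23, 2), (24, 1), (24, 2), (27, 0), (27, 3), (29, 0), (29, 3)]
Unfold 3 (reflect across v@4): 24 holes -> [(18, 0), (18, 3), (18, 4), (18, 7), (20, 0), (20, 3), (20, 4), (20, 7), (23, 1), (23, 2), (23, 5), (23, 6), (24, 1), (24, 2), (24, 5), (24, 6), (27, 0), (27, 3), (27, 4), (27, 7), (29, 0), (29, 3), (29, 4), (29, 7)]
Unfold 4 (reflect across v@8): 48 holes -> [(18, 0), (18, 3), (18, 4), (18, 7), (18, 8), (18, 11), (18, 12), (18, 15), (20, 0), (20, 3), (20, 4), (20, 7), (20, 8), (20, 11), (20, 12), (20, 15), (23, 1), (23, 2), (23, 5), (23, 6), (23, 9), (23, 10), (23, 13), (23, 14), (24, 1), (24, 2), (24, 5), (24, 6), (24, 9), (24, 10), (24, 13), (24, 14), (27, 0), (27, 3), (27, 4), (27, 7), (27, 8), (27, 11), (27, 12), (27, 15), (29, 0), (29, 3), (29, 4), (29, 7), (29, 8), (29, 11), (29, 12), (29, 15)]
Unfold 5 (reflect across h@16): 96 holes -> [(2, 0), (2, 3), (2, 4), (2, 7), (2, 8), (2, 11), (2, 12), (2, 15), (4, 0), (4, 3), (4, 4), (4, 7), (4, 8), (4, 11), (4, 12), (4, 15), (7, 1), (7, 2), (7, 5), (7, 6), (7, 9), (7, 10), (7, 13), (7, 14), (8, 1), (8, 2), (8, 5), (8, 6), (8, 9), (8, 10), (8, 13), (8, 14), (11, 0), (11, 3), (11, 4), (11, 7), (11, 8), (11, 11), (11, 12), (11, 15), (13, 0), (13, 3), (13, 4), (13, 7), (13, 8), (13, 11), (13, 12), (13, 15), (18, 0), (18, 3), (18, 4), (18, 7), (18, 8), (18, 11), (18, 12), (18, 15), (20, 0), (20, 3), (20, 4), (20, 7), (20, 8), (20, 11), (20, 12), (20, 15), (23, 1), (23, 2), (23, 5), (23, 6), (23, 9), (23, 10), (23, 13), (23, 14), (24, 1), (24, 2), (24, 5), (24, 6), (24, 9), (24, 10), (24, 13), (24, 14), (27, 0), (27, 3), (27, 4), (27, 7), (27, 8), (27, 11), (27, 12), (27, 15), (29, 0), (29, 3), (29, 4), (29, 7), (29, 8), (29, 11), (29, 12), (29, 15)]
Holes: [(2, 0), (2, 3), (2, 4), (2, 7), (2, 8), (2, 11), (2, 12), (2, 15), (4, 0), (4, 3), (4, 4), (4, 7), (4, 8), (4, 11), (4, 12), (4, 15), (7, 1), (7, 2), (7, 5), (7, 6), (7, 9), (7, 10), (7, 13), (7, 14), (8, 1), (8, 2), (8, 5), (8, 6), (8, 9), (8, 10), (8, 13), (8, 14), (11, 0), (11, 3), (11, 4), (11, 7), (11, 8), (11, 11), (11, 12), (11, 15), (13, 0), (13, 3), (13, 4), (13, 7), (13, 8), (13, 11), (13, 12), (13, 15), (18, 0), (18, 3), (18, 4), (18, 7), (18, 8), (18, 11), (18, 12), (18, 15), (20, 0), (20, 3), (20, 4), (20, 7), (20, 8), (20, 11), (20, 12), (20, 15), (23, 1), (23, 2), (23, 5), (23, 6), (23, 9), (23, 10), (23, 13), (23, 14), (24, 1), (24, 2), (24, 5), (24, 6), (24, 9), (24, 10), (24, 13), (24, 14), (27, 0), (27, 3), (27, 4), (27, 7), (27, 8), (27, 11), (27, 12), (27, 15), (29, 0), (29, 3), (29, 4), (29, 7), (29, 8), (29, 11), (29, 12), (29, 15)]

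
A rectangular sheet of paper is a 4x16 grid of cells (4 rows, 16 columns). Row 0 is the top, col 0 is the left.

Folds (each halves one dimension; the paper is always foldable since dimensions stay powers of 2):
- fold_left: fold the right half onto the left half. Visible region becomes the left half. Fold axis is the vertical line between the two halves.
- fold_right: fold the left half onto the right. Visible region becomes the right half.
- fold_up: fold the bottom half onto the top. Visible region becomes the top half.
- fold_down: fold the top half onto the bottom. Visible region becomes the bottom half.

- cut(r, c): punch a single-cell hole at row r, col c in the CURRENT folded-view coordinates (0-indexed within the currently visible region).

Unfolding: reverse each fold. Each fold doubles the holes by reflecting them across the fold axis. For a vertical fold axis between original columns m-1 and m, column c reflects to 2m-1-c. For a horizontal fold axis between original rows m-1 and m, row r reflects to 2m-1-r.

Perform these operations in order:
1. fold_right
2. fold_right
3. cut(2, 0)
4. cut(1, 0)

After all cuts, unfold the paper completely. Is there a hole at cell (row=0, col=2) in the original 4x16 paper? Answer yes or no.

Answer: no

Derivation:
Op 1 fold_right: fold axis v@8; visible region now rows[0,4) x cols[8,16) = 4x8
Op 2 fold_right: fold axis v@12; visible region now rows[0,4) x cols[12,16) = 4x4
Op 3 cut(2, 0): punch at orig (2,12); cuts so far [(2, 12)]; region rows[0,4) x cols[12,16) = 4x4
Op 4 cut(1, 0): punch at orig (1,12); cuts so far [(1, 12), (2, 12)]; region rows[0,4) x cols[12,16) = 4x4
Unfold 1 (reflect across v@12): 4 holes -> [(1, 11), (1, 12), (2, 11), (2, 12)]
Unfold 2 (reflect across v@8): 8 holes -> [(1, 3), (1, 4), (1, 11), (1, 12), (2, 3), (2, 4), (2, 11), (2, 12)]
Holes: [(1, 3), (1, 4), (1, 11), (1, 12), (2, 3), (2, 4), (2, 11), (2, 12)]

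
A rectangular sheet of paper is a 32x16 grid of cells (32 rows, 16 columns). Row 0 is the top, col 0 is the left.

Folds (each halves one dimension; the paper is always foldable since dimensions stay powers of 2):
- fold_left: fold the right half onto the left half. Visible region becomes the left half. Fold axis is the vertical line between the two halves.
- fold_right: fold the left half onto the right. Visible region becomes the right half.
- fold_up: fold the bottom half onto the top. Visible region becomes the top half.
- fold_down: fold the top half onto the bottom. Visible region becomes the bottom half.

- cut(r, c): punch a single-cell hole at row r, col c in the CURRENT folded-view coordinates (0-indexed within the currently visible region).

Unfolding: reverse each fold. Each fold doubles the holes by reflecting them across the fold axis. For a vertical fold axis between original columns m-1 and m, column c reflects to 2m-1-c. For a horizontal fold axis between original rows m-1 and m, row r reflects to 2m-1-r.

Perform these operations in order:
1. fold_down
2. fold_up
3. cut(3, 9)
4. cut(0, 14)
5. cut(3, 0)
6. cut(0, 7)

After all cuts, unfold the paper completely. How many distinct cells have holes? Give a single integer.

Op 1 fold_down: fold axis h@16; visible region now rows[16,32) x cols[0,16) = 16x16
Op 2 fold_up: fold axis h@24; visible region now rows[16,24) x cols[0,16) = 8x16
Op 3 cut(3, 9): punch at orig (19,9); cuts so far [(19, 9)]; region rows[16,24) x cols[0,16) = 8x16
Op 4 cut(0, 14): punch at orig (16,14); cuts so far [(16, 14), (19, 9)]; region rows[16,24) x cols[0,16) = 8x16
Op 5 cut(3, 0): punch at orig (19,0); cuts so far [(16, 14), (19, 0), (19, 9)]; region rows[16,24) x cols[0,16) = 8x16
Op 6 cut(0, 7): punch at orig (16,7); cuts so far [(16, 7), (16, 14), (19, 0), (19, 9)]; region rows[16,24) x cols[0,16) = 8x16
Unfold 1 (reflect across h@24): 8 holes -> [(16, 7), (16, 14), (19, 0), (19, 9), (28, 0), (28, 9), (31, 7), (31, 14)]
Unfold 2 (reflect across h@16): 16 holes -> [(0, 7), (0, 14), (3, 0), (3, 9), (12, 0), (12, 9), (15, 7), (15, 14), (16, 7), (16, 14), (19, 0), (19, 9), (28, 0), (28, 9), (31, 7), (31, 14)]

Answer: 16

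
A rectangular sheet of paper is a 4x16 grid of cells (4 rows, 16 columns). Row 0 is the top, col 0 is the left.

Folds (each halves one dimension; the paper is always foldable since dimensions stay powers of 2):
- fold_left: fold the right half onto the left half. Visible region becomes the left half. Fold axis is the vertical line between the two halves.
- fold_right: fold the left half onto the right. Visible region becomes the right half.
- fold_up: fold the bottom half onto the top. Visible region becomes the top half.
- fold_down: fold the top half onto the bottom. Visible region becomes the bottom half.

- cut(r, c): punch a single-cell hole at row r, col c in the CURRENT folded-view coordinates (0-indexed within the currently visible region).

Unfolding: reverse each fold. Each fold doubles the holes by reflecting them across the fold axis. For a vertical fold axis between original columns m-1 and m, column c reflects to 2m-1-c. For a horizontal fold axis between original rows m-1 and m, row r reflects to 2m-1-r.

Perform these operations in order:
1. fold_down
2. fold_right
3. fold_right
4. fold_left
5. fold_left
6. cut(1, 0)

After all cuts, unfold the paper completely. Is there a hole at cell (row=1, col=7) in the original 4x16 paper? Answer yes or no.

Op 1 fold_down: fold axis h@2; visible region now rows[2,4) x cols[0,16) = 2x16
Op 2 fold_right: fold axis v@8; visible region now rows[2,4) x cols[8,16) = 2x8
Op 3 fold_right: fold axis v@12; visible region now rows[2,4) x cols[12,16) = 2x4
Op 4 fold_left: fold axis v@14; visible region now rows[2,4) x cols[12,14) = 2x2
Op 5 fold_left: fold axis v@13; visible region now rows[2,4) x cols[12,13) = 2x1
Op 6 cut(1, 0): punch at orig (3,12); cuts so far [(3, 12)]; region rows[2,4) x cols[12,13) = 2x1
Unfold 1 (reflect across v@13): 2 holes -> [(3, 12), (3, 13)]
Unfold 2 (reflect across v@14): 4 holes -> [(3, 12), (3, 13), (3, 14), (3, 15)]
Unfold 3 (reflect across v@12): 8 holes -> [(3, 8), (3, 9), (3, 10), (3, 11), (3, 12), (3, 13), (3, 14), (3, 15)]
Unfold 4 (reflect across v@8): 16 holes -> [(3, 0), (3, 1), (3, 2), (3, 3), (3, 4), (3, 5), (3, 6), (3, 7), (3, 8), (3, 9), (3, 10), (3, 11), (3, 12), (3, 13), (3, 14), (3, 15)]
Unfold 5 (reflect across h@2): 32 holes -> [(0, 0), (0, 1), (0, 2), (0, 3), (0, 4), (0, 5), (0, 6), (0, 7), (0, 8), (0, 9), (0, 10), (0, 11), (0, 12), (0, 13), (0, 14), (0, 15), (3, 0), (3, 1), (3, 2), (3, 3), (3, 4), (3, 5), (3, 6), (3, 7), (3, 8), (3, 9), (3, 10), (3, 11), (3, 12), (3, 13), (3, 14), (3, 15)]
Holes: [(0, 0), (0, 1), (0, 2), (0, 3), (0, 4), (0, 5), (0, 6), (0, 7), (0, 8), (0, 9), (0, 10), (0, 11), (0, 12), (0, 13), (0, 14), (0, 15), (3, 0), (3, 1), (3, 2), (3, 3), (3, 4), (3, 5), (3, 6), (3, 7), (3, 8), (3, 9), (3, 10), (3, 11), (3, 12), (3, 13), (3, 14), (3, 15)]

Answer: no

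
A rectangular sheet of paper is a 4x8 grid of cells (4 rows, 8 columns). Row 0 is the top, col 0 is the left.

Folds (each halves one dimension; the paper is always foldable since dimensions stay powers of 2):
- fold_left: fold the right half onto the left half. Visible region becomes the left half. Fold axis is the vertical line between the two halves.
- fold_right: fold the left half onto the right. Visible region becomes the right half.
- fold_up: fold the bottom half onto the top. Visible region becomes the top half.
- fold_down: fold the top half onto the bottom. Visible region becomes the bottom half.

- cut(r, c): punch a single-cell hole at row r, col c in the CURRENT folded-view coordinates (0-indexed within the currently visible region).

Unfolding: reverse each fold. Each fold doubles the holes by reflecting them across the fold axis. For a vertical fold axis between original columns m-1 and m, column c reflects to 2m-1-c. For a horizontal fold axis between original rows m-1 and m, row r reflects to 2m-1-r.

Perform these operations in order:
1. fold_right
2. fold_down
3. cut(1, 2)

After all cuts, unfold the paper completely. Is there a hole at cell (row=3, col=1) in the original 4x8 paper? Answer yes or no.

Answer: yes

Derivation:
Op 1 fold_right: fold axis v@4; visible region now rows[0,4) x cols[4,8) = 4x4
Op 2 fold_down: fold axis h@2; visible region now rows[2,4) x cols[4,8) = 2x4
Op 3 cut(1, 2): punch at orig (3,6); cuts so far [(3, 6)]; region rows[2,4) x cols[4,8) = 2x4
Unfold 1 (reflect across h@2): 2 holes -> [(0, 6), (3, 6)]
Unfold 2 (reflect across v@4): 4 holes -> [(0, 1), (0, 6), (3, 1), (3, 6)]
Holes: [(0, 1), (0, 6), (3, 1), (3, 6)]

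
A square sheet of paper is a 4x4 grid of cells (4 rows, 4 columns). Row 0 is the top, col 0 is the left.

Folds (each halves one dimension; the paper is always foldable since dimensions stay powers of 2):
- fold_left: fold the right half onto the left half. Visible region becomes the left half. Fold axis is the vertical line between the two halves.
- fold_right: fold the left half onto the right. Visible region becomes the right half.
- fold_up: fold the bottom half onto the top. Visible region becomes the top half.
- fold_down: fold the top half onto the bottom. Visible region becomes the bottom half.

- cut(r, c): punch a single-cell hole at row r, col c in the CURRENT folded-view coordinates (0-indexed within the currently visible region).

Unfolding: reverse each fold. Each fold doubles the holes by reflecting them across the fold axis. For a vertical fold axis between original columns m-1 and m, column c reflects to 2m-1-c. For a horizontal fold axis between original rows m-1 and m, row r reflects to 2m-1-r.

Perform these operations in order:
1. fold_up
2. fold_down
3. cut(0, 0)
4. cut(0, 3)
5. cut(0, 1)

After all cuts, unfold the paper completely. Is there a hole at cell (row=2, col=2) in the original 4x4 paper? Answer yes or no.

Op 1 fold_up: fold axis h@2; visible region now rows[0,2) x cols[0,4) = 2x4
Op 2 fold_down: fold axis h@1; visible region now rows[1,2) x cols[0,4) = 1x4
Op 3 cut(0, 0): punch at orig (1,0); cuts so far [(1, 0)]; region rows[1,2) x cols[0,4) = 1x4
Op 4 cut(0, 3): punch at orig (1,3); cuts so far [(1, 0), (1, 3)]; region rows[1,2) x cols[0,4) = 1x4
Op 5 cut(0, 1): punch at orig (1,1); cuts so far [(1, 0), (1, 1), (1, 3)]; region rows[1,2) x cols[0,4) = 1x4
Unfold 1 (reflect across h@1): 6 holes -> [(0, 0), (0, 1), (0, 3), (1, 0), (1, 1), (1, 3)]
Unfold 2 (reflect across h@2): 12 holes -> [(0, 0), (0, 1), (0, 3), (1, 0), (1, 1), (1, 3), (2, 0), (2, 1), (2, 3), (3, 0), (3, 1), (3, 3)]
Holes: [(0, 0), (0, 1), (0, 3), (1, 0), (1, 1), (1, 3), (2, 0), (2, 1), (2, 3), (3, 0), (3, 1), (3, 3)]

Answer: no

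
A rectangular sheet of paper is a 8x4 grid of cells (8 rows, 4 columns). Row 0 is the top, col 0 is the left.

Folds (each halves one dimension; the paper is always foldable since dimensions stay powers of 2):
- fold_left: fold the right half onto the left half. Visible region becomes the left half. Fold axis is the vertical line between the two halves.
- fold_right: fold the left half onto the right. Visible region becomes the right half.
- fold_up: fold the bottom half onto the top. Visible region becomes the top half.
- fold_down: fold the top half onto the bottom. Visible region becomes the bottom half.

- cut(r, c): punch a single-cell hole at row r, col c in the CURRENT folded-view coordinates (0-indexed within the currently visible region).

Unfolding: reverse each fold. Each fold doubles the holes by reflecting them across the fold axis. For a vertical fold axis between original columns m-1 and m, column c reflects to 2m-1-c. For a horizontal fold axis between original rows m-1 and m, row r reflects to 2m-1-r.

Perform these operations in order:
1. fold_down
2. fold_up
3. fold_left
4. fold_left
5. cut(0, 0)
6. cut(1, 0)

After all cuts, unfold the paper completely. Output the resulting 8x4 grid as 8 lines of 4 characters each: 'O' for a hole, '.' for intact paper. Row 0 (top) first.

Answer: OOOO
OOOO
OOOO
OOOO
OOOO
OOOO
OOOO
OOOO

Derivation:
Op 1 fold_down: fold axis h@4; visible region now rows[4,8) x cols[0,4) = 4x4
Op 2 fold_up: fold axis h@6; visible region now rows[4,6) x cols[0,4) = 2x4
Op 3 fold_left: fold axis v@2; visible region now rows[4,6) x cols[0,2) = 2x2
Op 4 fold_left: fold axis v@1; visible region now rows[4,6) x cols[0,1) = 2x1
Op 5 cut(0, 0): punch at orig (4,0); cuts so far [(4, 0)]; region rows[4,6) x cols[0,1) = 2x1
Op 6 cut(1, 0): punch at orig (5,0); cuts so far [(4, 0), (5, 0)]; region rows[4,6) x cols[0,1) = 2x1
Unfold 1 (reflect across v@1): 4 holes -> [(4, 0), (4, 1), (5, 0), (5, 1)]
Unfold 2 (reflect across v@2): 8 holes -> [(4, 0), (4, 1), (4, 2), (4, 3), (5, 0), (5, 1), (5, 2), (5, 3)]
Unfold 3 (reflect across h@6): 16 holes -> [(4, 0), (4, 1), (4, 2), (4, 3), (5, 0), (5, 1), (5, 2), (5, 3), (6, 0), (6, 1), (6, 2), (6, 3), (7, 0), (7, 1), (7, 2), (7, 3)]
Unfold 4 (reflect across h@4): 32 holes -> [(0, 0), (0, 1), (0, 2), (0, 3), (1, 0), (1, 1), (1, 2), (1, 3), (2, 0), (2, 1), (2, 2), (2, 3), (3, 0), (3, 1), (3, 2), (3, 3), (4, 0), (4, 1), (4, 2), (4, 3), (5, 0), (5, 1), (5, 2), (5, 3), (6, 0), (6, 1), (6, 2), (6, 3), (7, 0), (7, 1), (7, 2), (7, 3)]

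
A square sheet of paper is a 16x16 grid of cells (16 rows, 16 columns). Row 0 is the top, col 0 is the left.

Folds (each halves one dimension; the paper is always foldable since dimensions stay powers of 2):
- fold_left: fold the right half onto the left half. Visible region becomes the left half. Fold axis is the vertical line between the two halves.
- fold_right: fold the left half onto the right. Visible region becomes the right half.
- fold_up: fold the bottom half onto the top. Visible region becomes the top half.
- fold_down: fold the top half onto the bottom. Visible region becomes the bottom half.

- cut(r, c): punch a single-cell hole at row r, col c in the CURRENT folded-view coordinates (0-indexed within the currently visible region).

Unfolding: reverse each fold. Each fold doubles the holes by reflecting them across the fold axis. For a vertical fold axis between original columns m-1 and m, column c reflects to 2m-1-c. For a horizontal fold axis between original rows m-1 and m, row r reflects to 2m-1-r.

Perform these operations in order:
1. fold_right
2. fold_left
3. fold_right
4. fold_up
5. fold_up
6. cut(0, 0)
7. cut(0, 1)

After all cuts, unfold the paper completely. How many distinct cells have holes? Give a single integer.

Op 1 fold_right: fold axis v@8; visible region now rows[0,16) x cols[8,16) = 16x8
Op 2 fold_left: fold axis v@12; visible region now rows[0,16) x cols[8,12) = 16x4
Op 3 fold_right: fold axis v@10; visible region now rows[0,16) x cols[10,12) = 16x2
Op 4 fold_up: fold axis h@8; visible region now rows[0,8) x cols[10,12) = 8x2
Op 5 fold_up: fold axis h@4; visible region now rows[0,4) x cols[10,12) = 4x2
Op 6 cut(0, 0): punch at orig (0,10); cuts so far [(0, 10)]; region rows[0,4) x cols[10,12) = 4x2
Op 7 cut(0, 1): punch at orig (0,11); cuts so far [(0, 10), (0, 11)]; region rows[0,4) x cols[10,12) = 4x2
Unfold 1 (reflect across h@4): 4 holes -> [(0, 10), (0, 11), (7, 10), (7, 11)]
Unfold 2 (reflect across h@8): 8 holes -> [(0, 10), (0, 11), (7, 10), (7, 11), (8, 10), (8, 11), (15, 10), (15, 11)]
Unfold 3 (reflect across v@10): 16 holes -> [(0, 8), (0, 9), (0, 10), (0, 11), (7, 8), (7, 9), (7, 10), (7, 11), (8, 8), (8, 9), (8, 10), (8, 11), (15, 8), (15, 9), (15, 10), (15, 11)]
Unfold 4 (reflect across v@12): 32 holes -> [(0, 8), (0, 9), (0, 10), (0, 11), (0, 12), (0, 13), (0, 14), (0, 15), (7, 8), (7, 9), (7, 10), (7, 11), (7, 12), (7, 13), (7, 14), (7, 15), (8, 8), (8, 9), (8, 10), (8, 11), (8, 12), (8, 13), (8, 14), (8, 15), (15, 8), (15, 9), (15, 10), (15, 11), (15, 12), (15, 13), (15, 14), (15, 15)]
Unfold 5 (reflect across v@8): 64 holes -> [(0, 0), (0, 1), (0, 2), (0, 3), (0, 4), (0, 5), (0, 6), (0, 7), (0, 8), (0, 9), (0, 10), (0, 11), (0, 12), (0, 13), (0, 14), (0, 15), (7, 0), (7, 1), (7, 2), (7, 3), (7, 4), (7, 5), (7, 6), (7, 7), (7, 8), (7, 9), (7, 10), (7, 11), (7, 12), (7, 13), (7, 14), (7, 15), (8, 0), (8, 1), (8, 2), (8, 3), (8, 4), (8, 5), (8, 6), (8, 7), (8, 8), (8, 9), (8, 10), (8, 11), (8, 12), (8, 13), (8, 14), (8, 15), (15, 0), (15, 1), (15, 2), (15, 3), (15, 4), (15, 5), (15, 6), (15, 7), (15, 8), (15, 9), (15, 10), (15, 11), (15, 12), (15, 13), (15, 14), (15, 15)]

Answer: 64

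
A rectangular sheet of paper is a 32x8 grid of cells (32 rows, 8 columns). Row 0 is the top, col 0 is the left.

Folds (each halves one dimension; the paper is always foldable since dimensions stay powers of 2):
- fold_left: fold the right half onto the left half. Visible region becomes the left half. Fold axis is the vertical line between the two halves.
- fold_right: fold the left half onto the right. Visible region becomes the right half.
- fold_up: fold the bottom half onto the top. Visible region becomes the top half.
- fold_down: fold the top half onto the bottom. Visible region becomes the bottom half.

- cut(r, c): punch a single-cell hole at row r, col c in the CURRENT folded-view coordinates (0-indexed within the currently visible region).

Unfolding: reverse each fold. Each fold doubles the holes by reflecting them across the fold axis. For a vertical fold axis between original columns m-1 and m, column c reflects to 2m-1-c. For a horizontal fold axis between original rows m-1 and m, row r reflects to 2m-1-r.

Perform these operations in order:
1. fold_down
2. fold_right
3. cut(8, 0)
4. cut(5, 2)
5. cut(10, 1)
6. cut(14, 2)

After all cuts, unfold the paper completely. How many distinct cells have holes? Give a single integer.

Answer: 16

Derivation:
Op 1 fold_down: fold axis h@16; visible region now rows[16,32) x cols[0,8) = 16x8
Op 2 fold_right: fold axis v@4; visible region now rows[16,32) x cols[4,8) = 16x4
Op 3 cut(8, 0): punch at orig (24,4); cuts so far [(24, 4)]; region rows[16,32) x cols[4,8) = 16x4
Op 4 cut(5, 2): punch at orig (21,6); cuts so far [(21, 6), (24, 4)]; region rows[16,32) x cols[4,8) = 16x4
Op 5 cut(10, 1): punch at orig (26,5); cuts so far [(21, 6), (24, 4), (26, 5)]; region rows[16,32) x cols[4,8) = 16x4
Op 6 cut(14, 2): punch at orig (30,6); cuts so far [(21, 6), (24, 4), (26, 5), (30, 6)]; region rows[16,32) x cols[4,8) = 16x4
Unfold 1 (reflect across v@4): 8 holes -> [(21, 1), (21, 6), (24, 3), (24, 4), (26, 2), (26, 5), (30, 1), (30, 6)]
Unfold 2 (reflect across h@16): 16 holes -> [(1, 1), (1, 6), (5, 2), (5, 5), (7, 3), (7, 4), (10, 1), (10, 6), (21, 1), (21, 6), (24, 3), (24, 4), (26, 2), (26, 5), (30, 1), (30, 6)]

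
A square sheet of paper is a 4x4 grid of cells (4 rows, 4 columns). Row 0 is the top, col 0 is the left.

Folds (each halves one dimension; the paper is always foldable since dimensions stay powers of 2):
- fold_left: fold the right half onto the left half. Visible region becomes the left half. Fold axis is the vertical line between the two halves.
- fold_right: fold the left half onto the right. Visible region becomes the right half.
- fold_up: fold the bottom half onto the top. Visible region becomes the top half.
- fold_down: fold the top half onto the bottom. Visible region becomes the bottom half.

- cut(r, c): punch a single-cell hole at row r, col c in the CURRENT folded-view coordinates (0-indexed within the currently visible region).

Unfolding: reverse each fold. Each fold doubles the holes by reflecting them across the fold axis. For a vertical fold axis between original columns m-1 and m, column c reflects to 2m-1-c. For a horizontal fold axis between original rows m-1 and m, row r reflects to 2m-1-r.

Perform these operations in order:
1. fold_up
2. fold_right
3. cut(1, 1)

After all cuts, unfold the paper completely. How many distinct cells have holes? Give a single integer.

Answer: 4

Derivation:
Op 1 fold_up: fold axis h@2; visible region now rows[0,2) x cols[0,4) = 2x4
Op 2 fold_right: fold axis v@2; visible region now rows[0,2) x cols[2,4) = 2x2
Op 3 cut(1, 1): punch at orig (1,3); cuts so far [(1, 3)]; region rows[0,2) x cols[2,4) = 2x2
Unfold 1 (reflect across v@2): 2 holes -> [(1, 0), (1, 3)]
Unfold 2 (reflect across h@2): 4 holes -> [(1, 0), (1, 3), (2, 0), (2, 3)]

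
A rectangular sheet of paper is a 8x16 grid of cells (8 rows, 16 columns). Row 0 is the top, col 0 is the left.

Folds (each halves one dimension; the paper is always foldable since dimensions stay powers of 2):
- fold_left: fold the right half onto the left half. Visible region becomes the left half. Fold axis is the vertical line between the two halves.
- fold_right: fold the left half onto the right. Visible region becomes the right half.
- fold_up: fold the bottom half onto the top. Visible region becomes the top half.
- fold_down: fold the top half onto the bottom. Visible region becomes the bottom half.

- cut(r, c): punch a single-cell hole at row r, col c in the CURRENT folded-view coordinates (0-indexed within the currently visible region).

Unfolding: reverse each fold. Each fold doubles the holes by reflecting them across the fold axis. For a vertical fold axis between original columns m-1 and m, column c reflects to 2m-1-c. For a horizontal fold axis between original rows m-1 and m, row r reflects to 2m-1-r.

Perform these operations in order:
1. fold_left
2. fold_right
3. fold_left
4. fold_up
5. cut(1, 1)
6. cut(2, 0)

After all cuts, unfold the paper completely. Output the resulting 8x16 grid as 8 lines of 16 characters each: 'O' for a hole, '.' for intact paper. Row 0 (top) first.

Op 1 fold_left: fold axis v@8; visible region now rows[0,8) x cols[0,8) = 8x8
Op 2 fold_right: fold axis v@4; visible region now rows[0,8) x cols[4,8) = 8x4
Op 3 fold_left: fold axis v@6; visible region now rows[0,8) x cols[4,6) = 8x2
Op 4 fold_up: fold axis h@4; visible region now rows[0,4) x cols[4,6) = 4x2
Op 5 cut(1, 1): punch at orig (1,5); cuts so far [(1, 5)]; region rows[0,4) x cols[4,6) = 4x2
Op 6 cut(2, 0): punch at orig (2,4); cuts so far [(1, 5), (2, 4)]; region rows[0,4) x cols[4,6) = 4x2
Unfold 1 (reflect across h@4): 4 holes -> [(1, 5), (2, 4), (5, 4), (6, 5)]
Unfold 2 (reflect across v@6): 8 holes -> [(1, 5), (1, 6), (2, 4), (2, 7), (5, 4), (5, 7), (6, 5), (6, 6)]
Unfold 3 (reflect across v@4): 16 holes -> [(1, 1), (1, 2), (1, 5), (1, 6), (2, 0), (2, 3), (2, 4), (2, 7), (5, 0), (5, 3), (5, 4), (5, 7), (6, 1), (6, 2), (6, 5), (6, 6)]
Unfold 4 (reflect across v@8): 32 holes -> [(1, 1), (1, 2), (1, 5), (1, 6), (1, 9), (1, 10), (1, 13), (1, 14), (2, 0), (2, 3), (2, 4), (2, 7), (2, 8), (2, 11), (2, 12), (2, 15), (5, 0), (5, 3), (5, 4), (5, 7), (5, 8), (5, 11), (5, 12), (5, 15), (6, 1), (6, 2), (6, 5), (6, 6), (6, 9), (6, 10), (6, 13), (6, 14)]

Answer: ................
.OO..OO..OO..OO.
O..OO..OO..OO..O
................
................
O..OO..OO..OO..O
.OO..OO..OO..OO.
................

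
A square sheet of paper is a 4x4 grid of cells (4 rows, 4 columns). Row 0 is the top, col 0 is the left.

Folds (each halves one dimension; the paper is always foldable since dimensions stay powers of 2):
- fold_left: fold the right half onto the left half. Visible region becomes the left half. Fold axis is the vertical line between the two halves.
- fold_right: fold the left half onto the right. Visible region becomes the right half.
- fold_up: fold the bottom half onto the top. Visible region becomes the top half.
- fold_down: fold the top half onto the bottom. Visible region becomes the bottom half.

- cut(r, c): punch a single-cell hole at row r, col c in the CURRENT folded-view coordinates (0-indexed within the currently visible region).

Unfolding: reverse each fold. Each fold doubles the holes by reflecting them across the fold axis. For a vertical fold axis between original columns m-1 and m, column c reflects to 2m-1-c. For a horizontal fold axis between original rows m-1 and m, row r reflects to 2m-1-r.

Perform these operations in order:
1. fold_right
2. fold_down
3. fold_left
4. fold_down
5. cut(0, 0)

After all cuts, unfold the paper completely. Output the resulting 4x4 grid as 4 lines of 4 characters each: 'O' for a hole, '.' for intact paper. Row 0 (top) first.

Op 1 fold_right: fold axis v@2; visible region now rows[0,4) x cols[2,4) = 4x2
Op 2 fold_down: fold axis h@2; visible region now rows[2,4) x cols[2,4) = 2x2
Op 3 fold_left: fold axis v@3; visible region now rows[2,4) x cols[2,3) = 2x1
Op 4 fold_down: fold axis h@3; visible region now rows[3,4) x cols[2,3) = 1x1
Op 5 cut(0, 0): punch at orig (3,2); cuts so far [(3, 2)]; region rows[3,4) x cols[2,3) = 1x1
Unfold 1 (reflect across h@3): 2 holes -> [(2, 2), (3, 2)]
Unfold 2 (reflect across v@3): 4 holes -> [(2, 2), (2, 3), (3, 2), (3, 3)]
Unfold 3 (reflect across h@2): 8 holes -> [(0, 2), (0, 3), (1, 2), (1, 3), (2, 2), (2, 3), (3, 2), (3, 3)]
Unfold 4 (reflect across v@2): 16 holes -> [(0, 0), (0, 1), (0, 2), (0, 3), (1, 0), (1, 1), (1, 2), (1, 3), (2, 0), (2, 1), (2, 2), (2, 3), (3, 0), (3, 1), (3, 2), (3, 3)]

Answer: OOOO
OOOO
OOOO
OOOO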